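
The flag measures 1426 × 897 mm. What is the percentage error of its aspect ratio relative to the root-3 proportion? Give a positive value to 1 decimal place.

8.2%

Ratio = 1426 / 897 ≈ 1.5897.
Ideal root-3 ≈ 1.7321. |1.5897 − 1.7321| / 1.7321 ≈ 8.22% → 8.2%.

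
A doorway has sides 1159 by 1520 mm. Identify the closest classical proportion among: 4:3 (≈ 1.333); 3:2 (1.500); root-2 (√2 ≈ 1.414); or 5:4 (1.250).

4:3

Ratio = 1520 / 1159 ≈ 1.311.
Distances: 4:3 1.333 (Δ 0.022); 3:2 1.500 (Δ 0.189); root-2 1.414 (Δ 0.103); 5:4 1.250 (Δ 0.061).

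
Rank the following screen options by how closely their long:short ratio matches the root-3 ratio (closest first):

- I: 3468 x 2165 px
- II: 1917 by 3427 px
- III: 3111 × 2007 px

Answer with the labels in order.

II, I, III

Ratios: I = 3468 / 2165 ≈ 1.602; II = 3427 / 1917 ≈ 1.788; III = 3111 / 2007 ≈ 1.550.
|Δ from 1.732|: I 0.130; II 0.056; III 0.182.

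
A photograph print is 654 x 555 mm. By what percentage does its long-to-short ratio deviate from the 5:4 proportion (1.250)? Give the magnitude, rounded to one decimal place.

5.7%

Ratio = 654 / 555 ≈ 1.1784.
Ideal 5:4 = 1.2500. |1.1784 − 1.2500| / 1.2500 ≈ 5.73% → 5.7%.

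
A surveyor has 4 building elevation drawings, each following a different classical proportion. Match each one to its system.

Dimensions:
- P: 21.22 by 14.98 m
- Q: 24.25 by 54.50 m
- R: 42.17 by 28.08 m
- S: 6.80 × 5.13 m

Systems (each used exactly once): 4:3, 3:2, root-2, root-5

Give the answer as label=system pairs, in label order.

Ratios: P ≈ 1.417; Q ≈ 2.247; R ≈ 1.502; S ≈ 1.326.
Targets: 4:3 ≈ 1.333; 3:2 ≈ 1.500; root-2 ≈ 1.414; root-5 ≈ 2.236.

P=root-2, Q=root-5, R=3:2, S=4:3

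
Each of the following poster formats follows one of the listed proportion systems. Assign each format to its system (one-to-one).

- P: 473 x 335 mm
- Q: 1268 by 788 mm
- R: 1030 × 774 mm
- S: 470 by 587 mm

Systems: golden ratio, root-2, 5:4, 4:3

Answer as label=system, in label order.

P=root-2, Q=golden ratio, R=4:3, S=5:4

P = 473/335 ≈ 1.412 → root-2 (1.414)
Q = 1268/788 ≈ 1.609 → golden ratio (1.618)
R = 1030/774 ≈ 1.331 → 4:3 (1.333)
S = 587/470 ≈ 1.249 → 5:4 (1.250)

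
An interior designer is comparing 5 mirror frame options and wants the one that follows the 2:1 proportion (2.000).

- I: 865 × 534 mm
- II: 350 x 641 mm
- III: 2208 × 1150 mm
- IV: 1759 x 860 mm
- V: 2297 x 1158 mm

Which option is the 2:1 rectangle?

Ratios (long/short): I ≈ 1.620; II ≈ 1.831; III ≈ 1.920; IV ≈ 2.045; V ≈ 1.984.
2:1 ≈ 2.000; option V is nearest (Δ 0.016).

V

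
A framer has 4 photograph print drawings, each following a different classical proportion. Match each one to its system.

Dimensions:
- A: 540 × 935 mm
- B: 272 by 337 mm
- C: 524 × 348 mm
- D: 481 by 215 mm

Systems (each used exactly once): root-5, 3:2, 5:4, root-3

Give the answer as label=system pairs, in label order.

A = 935/540 ≈ 1.731 → root-3 (1.732)
B = 337/272 ≈ 1.239 → 5:4 (1.250)
C = 524/348 ≈ 1.506 → 3:2 (1.500)
D = 481/215 ≈ 2.237 → root-5 (2.236)

A=root-3, B=5:4, C=3:2, D=root-5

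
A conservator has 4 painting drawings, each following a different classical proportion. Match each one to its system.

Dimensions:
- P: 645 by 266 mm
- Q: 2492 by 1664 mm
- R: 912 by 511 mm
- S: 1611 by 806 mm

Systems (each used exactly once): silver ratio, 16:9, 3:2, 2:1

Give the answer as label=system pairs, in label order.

P=silver ratio, Q=3:2, R=16:9, S=2:1

P = 645/266 ≈ 2.425 → silver ratio (2.414)
Q = 2492/1664 ≈ 1.498 → 3:2 (1.500)
R = 912/511 ≈ 1.785 → 16:9 (1.778)
S = 1611/806 ≈ 1.999 → 2:1 (2.000)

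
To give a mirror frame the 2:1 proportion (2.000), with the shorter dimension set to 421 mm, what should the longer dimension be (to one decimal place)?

842.0 mm

2:1 = 2.00000.
Longer side = 421 × 2.00000 ≈ 842.000 → 842.0 mm.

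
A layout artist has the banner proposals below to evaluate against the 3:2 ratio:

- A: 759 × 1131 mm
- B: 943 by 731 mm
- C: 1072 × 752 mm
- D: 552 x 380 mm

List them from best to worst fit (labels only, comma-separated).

A: 1131/759 ≈ 1.490 → |1.490 − 1.500| = 0.010
B: 943/731 ≈ 1.290 → |1.290 − 1.500| = 0.210
C: 1072/752 ≈ 1.426 → |1.426 − 1.500| = 0.074
D: 552/380 ≈ 1.453 → |1.453 − 1.500| = 0.047

A, D, C, B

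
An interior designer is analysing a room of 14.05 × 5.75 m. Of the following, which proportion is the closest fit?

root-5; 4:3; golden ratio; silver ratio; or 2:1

silver ratio

Ratio = 14.05 / 5.75 ≈ 2.443.
Distances: root-5 2.236 (Δ 0.207); 4:3 1.333 (Δ 1.110); golden ratio 1.618 (Δ 0.825); silver ratio 2.414 (Δ 0.029); 2:1 2.000 (Δ 0.443).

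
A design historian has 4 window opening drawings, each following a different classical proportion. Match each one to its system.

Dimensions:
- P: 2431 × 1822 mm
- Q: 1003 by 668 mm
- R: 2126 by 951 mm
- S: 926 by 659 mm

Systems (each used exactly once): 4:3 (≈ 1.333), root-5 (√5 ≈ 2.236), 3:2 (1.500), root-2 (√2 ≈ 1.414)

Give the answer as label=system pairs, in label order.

P=4:3, Q=3:2, R=root-5, S=root-2

Ratios: P ≈ 1.334; Q ≈ 1.501; R ≈ 2.236; S ≈ 1.405.
Targets: 4:3 ≈ 1.333; root-5 ≈ 2.236; 3:2 ≈ 1.500; root-2 ≈ 1.414.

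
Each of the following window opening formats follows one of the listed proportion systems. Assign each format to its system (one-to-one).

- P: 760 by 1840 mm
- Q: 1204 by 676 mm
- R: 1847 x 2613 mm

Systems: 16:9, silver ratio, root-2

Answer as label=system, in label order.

P=silver ratio, Q=16:9, R=root-2

Ratios: P ≈ 2.421; Q ≈ 1.781; R ≈ 1.415.
Targets: 16:9 ≈ 1.778; silver ratio ≈ 2.414; root-2 ≈ 1.414.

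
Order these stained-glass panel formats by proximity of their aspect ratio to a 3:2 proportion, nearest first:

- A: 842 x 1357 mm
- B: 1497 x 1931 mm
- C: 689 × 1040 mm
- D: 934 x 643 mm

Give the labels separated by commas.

Ratios: A = 1357 / 842 ≈ 1.612; B = 1931 / 1497 ≈ 1.290; C = 1040 / 689 ≈ 1.509; D = 934 / 643 ≈ 1.453.
|Δ from 1.500|: A 0.112; B 0.210; C 0.009; D 0.047.

C, D, A, B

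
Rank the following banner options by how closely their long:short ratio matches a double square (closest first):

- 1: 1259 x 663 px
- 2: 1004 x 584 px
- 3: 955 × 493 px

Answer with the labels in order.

Ratios: 1 = 1259 / 663 ≈ 1.899; 2 = 1004 / 584 ≈ 1.719; 3 = 955 / 493 ≈ 1.937.
|Δ from 2.000|: 1 0.101; 2 0.281; 3 0.063.

3, 1, 2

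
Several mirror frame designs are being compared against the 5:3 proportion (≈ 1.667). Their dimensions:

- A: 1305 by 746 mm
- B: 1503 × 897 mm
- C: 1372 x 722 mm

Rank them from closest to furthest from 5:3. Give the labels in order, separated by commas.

Ratios: A = 1305 / 746 ≈ 1.749; B = 1503 / 897 ≈ 1.676; C = 1372 / 722 ≈ 1.900.
|Δ from 1.667|: A 0.082; B 0.009; C 0.233.

B, A, C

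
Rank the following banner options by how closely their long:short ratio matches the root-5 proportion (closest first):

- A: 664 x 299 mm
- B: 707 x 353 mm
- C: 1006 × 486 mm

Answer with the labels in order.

A: 664/299 ≈ 2.221 → |2.221 − 2.236| = 0.015
B: 707/353 ≈ 2.003 → |2.003 − 2.236| = 0.233
C: 1006/486 ≈ 2.070 → |2.070 − 2.236| = 0.166

A, C, B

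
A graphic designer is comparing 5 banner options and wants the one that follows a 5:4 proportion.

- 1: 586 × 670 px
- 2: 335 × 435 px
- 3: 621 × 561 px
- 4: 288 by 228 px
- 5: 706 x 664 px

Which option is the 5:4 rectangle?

Ratios (long/short): 1 ≈ 1.143; 2 ≈ 1.299; 3 ≈ 1.107; 4 ≈ 1.263; 5 ≈ 1.063.
5:4 ≈ 1.250; option 4 is nearest (Δ 0.013).

4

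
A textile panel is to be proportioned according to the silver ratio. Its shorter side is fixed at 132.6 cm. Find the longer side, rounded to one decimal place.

silver ratio ≈ 2.41421.
Longer side = 132.6 × 2.41421 ≈ 320.124 → 320.1 cm.

320.1 cm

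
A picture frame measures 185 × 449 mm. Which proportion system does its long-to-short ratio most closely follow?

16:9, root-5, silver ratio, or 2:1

silver ratio

Ratio = 449 / 185 ≈ 2.427.
Distances: 16:9 1.778 (Δ 0.649); root-5 2.236 (Δ 0.191); silver ratio 2.414 (Δ 0.013); 2:1 2.000 (Δ 0.427).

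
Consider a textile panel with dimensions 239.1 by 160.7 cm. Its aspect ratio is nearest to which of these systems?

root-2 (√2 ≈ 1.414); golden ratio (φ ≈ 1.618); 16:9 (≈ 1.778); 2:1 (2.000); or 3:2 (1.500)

239.1/160.7 ≈ 1.488. Nearest candidates are 3:2 (1.500, off by 0.012) and root-2 (1.414, off by 0.074).

3:2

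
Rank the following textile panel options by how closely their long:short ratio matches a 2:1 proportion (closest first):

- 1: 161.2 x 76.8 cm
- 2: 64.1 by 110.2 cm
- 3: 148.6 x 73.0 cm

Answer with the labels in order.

3, 1, 2

Ratios: 1 = 161.2 / 76.8 ≈ 2.099; 2 = 110.2 / 64.1 ≈ 1.719; 3 = 148.6 / 73.0 ≈ 2.036.
|Δ from 2.000|: 1 0.099; 2 0.281; 3 0.036.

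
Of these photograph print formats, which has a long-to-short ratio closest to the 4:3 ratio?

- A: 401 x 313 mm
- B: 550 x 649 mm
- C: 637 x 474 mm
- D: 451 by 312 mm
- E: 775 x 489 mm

Ratios (long/short): A ≈ 1.281; B ≈ 1.180; C ≈ 1.344; D ≈ 1.446; E ≈ 1.585.
4:3 ≈ 1.333; option C is nearest (Δ 0.011).

C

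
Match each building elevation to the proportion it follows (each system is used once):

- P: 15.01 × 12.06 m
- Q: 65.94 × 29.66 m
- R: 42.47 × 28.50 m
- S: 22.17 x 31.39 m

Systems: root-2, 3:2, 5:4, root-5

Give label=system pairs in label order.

P=5:4, Q=root-5, R=3:2, S=root-2

Ratios: P ≈ 1.245; Q ≈ 2.223; R ≈ 1.490; S ≈ 1.416.
Targets: root-2 ≈ 1.414; 3:2 ≈ 1.500; 5:4 ≈ 1.250; root-5 ≈ 2.236.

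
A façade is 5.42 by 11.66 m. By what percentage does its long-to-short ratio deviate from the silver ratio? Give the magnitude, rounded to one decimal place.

10.9%

Ratio = 11.66 / 5.42 ≈ 2.1513.
Ideal silver ratio ≈ 2.4142. |2.1513 − 2.4142| / 2.4142 ≈ 10.89% → 10.9%.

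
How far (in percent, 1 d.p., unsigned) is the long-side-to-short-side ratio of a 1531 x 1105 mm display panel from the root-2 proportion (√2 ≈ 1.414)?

Ratio = 1531 / 1105 ≈ 1.3855.
Ideal root-2 ≈ 1.4142. |1.3855 − 1.4142| / 1.4142 ≈ 2.03% → 2.0%.

2.0%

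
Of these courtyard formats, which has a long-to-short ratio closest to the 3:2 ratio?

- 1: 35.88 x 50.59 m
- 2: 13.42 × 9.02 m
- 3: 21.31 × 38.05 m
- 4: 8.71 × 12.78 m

2

Ratios (long/short): 1 ≈ 1.410; 2 ≈ 1.488; 3 ≈ 1.786; 4 ≈ 1.467.
3:2 ≈ 1.500; option 2 is nearest (Δ 0.012).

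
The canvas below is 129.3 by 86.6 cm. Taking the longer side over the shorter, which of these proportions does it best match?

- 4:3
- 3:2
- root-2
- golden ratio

3:2

129.3/86.6 ≈ 1.493. Nearest candidates are 3:2 (1.500, off by 0.007) and root-2 (1.414, off by 0.079).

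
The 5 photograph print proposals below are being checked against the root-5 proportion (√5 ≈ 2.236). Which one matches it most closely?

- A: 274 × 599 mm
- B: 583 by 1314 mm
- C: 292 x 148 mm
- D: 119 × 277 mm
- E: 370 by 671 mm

B

Target root-5 ≈ 2.236.
A: 2.186 (Δ0.050)  B: 2.254 (Δ0.018)  C: 1.973 (Δ0.263)  D: 2.328 (Δ0.092)  E: 1.814 (Δ0.422)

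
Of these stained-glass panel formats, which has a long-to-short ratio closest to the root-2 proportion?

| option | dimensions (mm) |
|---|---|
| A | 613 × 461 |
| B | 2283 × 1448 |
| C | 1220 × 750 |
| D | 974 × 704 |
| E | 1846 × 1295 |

E

Target root-2 ≈ 1.414.
A: 1.330 (Δ0.084)  B: 1.577 (Δ0.163)  C: 1.627 (Δ0.213)  D: 1.384 (Δ0.030)  E: 1.425 (Δ0.011)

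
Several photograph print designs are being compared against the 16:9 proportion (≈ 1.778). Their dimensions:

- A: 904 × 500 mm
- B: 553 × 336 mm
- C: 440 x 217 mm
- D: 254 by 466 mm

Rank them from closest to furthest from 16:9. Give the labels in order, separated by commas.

A: 904/500 ≈ 1.808 → |1.808 − 1.778| = 0.030
B: 553/336 ≈ 1.646 → |1.646 − 1.778| = 0.132
C: 440/217 ≈ 2.028 → |2.028 − 1.778| = 0.250
D: 466/254 ≈ 1.835 → |1.835 − 1.778| = 0.057

A, D, B, C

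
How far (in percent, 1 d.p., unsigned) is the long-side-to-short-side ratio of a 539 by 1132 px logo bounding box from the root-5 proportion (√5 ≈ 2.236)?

Ratio = 1132 / 539 ≈ 2.1002.
Ideal root-5 ≈ 2.2361. |2.1002 − 2.2361| / 2.2361 ≈ 6.08% → 6.1%.

6.1%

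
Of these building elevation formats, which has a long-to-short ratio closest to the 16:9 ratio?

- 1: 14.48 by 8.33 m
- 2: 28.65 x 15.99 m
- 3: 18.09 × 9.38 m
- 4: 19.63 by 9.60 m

Target 16:9 ≈ 1.778.
1: 1.738 (Δ0.040)  2: 1.792 (Δ0.014)  3: 1.929 (Δ0.151)  4: 2.045 (Δ0.267)

2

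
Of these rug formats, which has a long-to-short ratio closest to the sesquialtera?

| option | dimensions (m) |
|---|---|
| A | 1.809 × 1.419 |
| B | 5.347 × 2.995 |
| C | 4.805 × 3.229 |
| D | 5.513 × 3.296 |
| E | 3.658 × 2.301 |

Ratios (long/short): A ≈ 1.275; B ≈ 1.785; C ≈ 1.488; D ≈ 1.673; E ≈ 1.590.
3:2 ≈ 1.500; option C is nearest (Δ 0.012).

C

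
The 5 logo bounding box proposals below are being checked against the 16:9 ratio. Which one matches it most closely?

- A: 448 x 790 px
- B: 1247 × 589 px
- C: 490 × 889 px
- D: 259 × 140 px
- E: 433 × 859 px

A

Ratios (long/short): A ≈ 1.763; B ≈ 2.117; C ≈ 1.814; D ≈ 1.850; E ≈ 1.984.
16:9 ≈ 1.778; option A is nearest (Δ 0.015).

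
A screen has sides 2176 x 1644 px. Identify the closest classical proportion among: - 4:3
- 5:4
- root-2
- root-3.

Ratio = 2176 / 1644 ≈ 1.324.
Distances: 4:3 1.333 (Δ 0.009); 5:4 1.250 (Δ 0.074); root-2 1.414 (Δ 0.090); root-3 1.732 (Δ 0.408).

4:3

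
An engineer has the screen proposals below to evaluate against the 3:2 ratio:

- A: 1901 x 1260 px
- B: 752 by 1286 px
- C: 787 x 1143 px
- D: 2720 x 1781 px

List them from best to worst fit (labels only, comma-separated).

Ratios: A = 1901 / 1260 ≈ 1.509; B = 1286 / 752 ≈ 1.710; C = 1143 / 787 ≈ 1.452; D = 2720 / 1781 ≈ 1.527.
|Δ from 1.500|: A 0.009; B 0.210; C 0.048; D 0.027.

A, D, C, B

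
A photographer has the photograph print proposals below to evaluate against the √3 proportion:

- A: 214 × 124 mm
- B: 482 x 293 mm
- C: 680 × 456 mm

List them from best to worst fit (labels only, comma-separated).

A, B, C

A: 214/124 ≈ 1.726 → |1.726 − 1.732| = 0.006
B: 482/293 ≈ 1.645 → |1.645 − 1.732| = 0.087
C: 680/456 ≈ 1.491 → |1.491 − 1.732| = 0.241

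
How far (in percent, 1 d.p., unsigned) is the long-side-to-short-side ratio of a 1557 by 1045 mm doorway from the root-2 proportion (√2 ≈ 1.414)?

5.4%

Ratio = 1557 / 1045 ≈ 1.4900.
Ideal root-2 ≈ 1.4142. |1.4900 − 1.4142| / 1.4142 ≈ 5.36% → 5.4%.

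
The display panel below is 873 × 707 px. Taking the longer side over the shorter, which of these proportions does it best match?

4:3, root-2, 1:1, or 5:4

5:4

873/707 ≈ 1.235. Nearest candidates are 5:4 (1.250, off by 0.015) and 4:3 (1.333, off by 0.098).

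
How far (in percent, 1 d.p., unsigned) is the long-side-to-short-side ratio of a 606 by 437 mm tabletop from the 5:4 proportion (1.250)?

Ratio = 606 / 437 ≈ 1.3867.
Ideal 5:4 = 1.2500. |1.3867 − 1.2500| / 1.2500 ≈ 10.94% → 10.9%.

10.9%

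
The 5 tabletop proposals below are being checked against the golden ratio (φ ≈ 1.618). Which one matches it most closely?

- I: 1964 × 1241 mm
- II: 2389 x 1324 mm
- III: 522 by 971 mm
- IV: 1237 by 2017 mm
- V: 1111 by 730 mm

IV

Ratios (long/short): I ≈ 1.583; II ≈ 1.804; III ≈ 1.860; IV ≈ 1.631; V ≈ 1.522.
golden ratio ≈ 1.618; option IV is nearest (Δ 0.013).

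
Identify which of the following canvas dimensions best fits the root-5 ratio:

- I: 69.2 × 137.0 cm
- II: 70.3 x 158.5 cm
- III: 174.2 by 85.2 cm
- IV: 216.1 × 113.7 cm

Ratios (long/short): I ≈ 1.980; II ≈ 2.255; III ≈ 2.045; IV ≈ 1.901.
root-5 ≈ 2.236; option II is nearest (Δ 0.019).

II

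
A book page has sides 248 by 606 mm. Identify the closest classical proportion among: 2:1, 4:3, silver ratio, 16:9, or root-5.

Ratio = 606 / 248 ≈ 2.444.
Distances: 2:1 2.000 (Δ 0.444); 4:3 1.333 (Δ 1.111); silver ratio 2.414 (Δ 0.030); 16:9 1.778 (Δ 0.666); root-5 2.236 (Δ 0.208).

silver ratio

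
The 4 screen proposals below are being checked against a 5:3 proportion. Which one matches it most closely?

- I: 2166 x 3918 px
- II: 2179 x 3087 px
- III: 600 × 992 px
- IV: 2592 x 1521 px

Target 5:3 ≈ 1.667.
I: 1.809 (Δ0.142)  II: 1.417 (Δ0.250)  III: 1.653 (Δ0.014)  IV: 1.704 (Δ0.037)

III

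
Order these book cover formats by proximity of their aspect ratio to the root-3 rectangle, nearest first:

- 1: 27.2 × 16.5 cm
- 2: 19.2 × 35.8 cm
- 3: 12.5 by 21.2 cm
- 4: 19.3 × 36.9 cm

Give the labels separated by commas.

3, 1, 2, 4

1: 27.2/16.5 ≈ 1.648 → |1.648 − 1.732| = 0.084
2: 35.8/19.2 ≈ 1.865 → |1.865 − 1.732| = 0.133
3: 21.2/12.5 ≈ 1.696 → |1.696 − 1.732| = 0.036
4: 36.9/19.3 ≈ 1.912 → |1.912 − 1.732| = 0.180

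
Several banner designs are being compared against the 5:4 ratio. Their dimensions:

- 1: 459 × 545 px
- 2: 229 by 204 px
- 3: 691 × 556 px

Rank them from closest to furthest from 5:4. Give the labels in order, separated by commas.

3, 1, 2

1: 545/459 ≈ 1.187 → |1.187 − 1.250| = 0.063
2: 229/204 ≈ 1.123 → |1.123 − 1.250| = 0.127
3: 691/556 ≈ 1.243 → |1.243 − 1.250| = 0.007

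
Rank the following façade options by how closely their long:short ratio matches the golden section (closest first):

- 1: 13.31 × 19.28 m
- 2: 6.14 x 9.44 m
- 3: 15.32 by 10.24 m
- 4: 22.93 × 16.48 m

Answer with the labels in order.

2, 3, 1, 4

Ratios: 1 = 19.28 / 13.31 ≈ 1.449; 2 = 9.44 / 6.14 ≈ 1.537; 3 = 15.32 / 10.24 ≈ 1.496; 4 = 22.93 / 16.48 ≈ 1.391.
|Δ from 1.618|: 1 0.169; 2 0.081; 3 0.122; 4 0.227.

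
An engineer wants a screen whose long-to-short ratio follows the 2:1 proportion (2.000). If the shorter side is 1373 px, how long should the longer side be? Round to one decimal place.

2:1 = 2.00000.
Longer side = 1373 × 2.00000 ≈ 2746.000 → 2746.0 px.

2746.0 px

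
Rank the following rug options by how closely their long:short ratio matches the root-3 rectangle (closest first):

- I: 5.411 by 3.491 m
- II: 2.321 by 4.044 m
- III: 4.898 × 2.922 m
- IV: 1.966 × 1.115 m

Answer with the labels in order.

Ratios: I = 5.411 / 3.491 ≈ 1.550; II = 4.044 / 2.321 ≈ 1.742; III = 4.898 / 2.922 ≈ 1.676; IV = 1.966 / 1.115 ≈ 1.763.
|Δ from 1.732|: I 0.182; II 0.010; III 0.056; IV 0.031.

II, IV, III, I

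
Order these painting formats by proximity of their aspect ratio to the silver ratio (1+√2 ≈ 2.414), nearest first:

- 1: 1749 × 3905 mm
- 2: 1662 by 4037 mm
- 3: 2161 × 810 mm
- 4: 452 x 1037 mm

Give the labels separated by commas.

2, 4, 1, 3

Ratios: 1 = 3905 / 1749 ≈ 2.233; 2 = 4037 / 1662 ≈ 2.429; 3 = 2161 / 810 ≈ 2.668; 4 = 1037 / 452 ≈ 2.294.
|Δ from 2.414|: 1 0.181; 2 0.015; 3 0.254; 4 0.120.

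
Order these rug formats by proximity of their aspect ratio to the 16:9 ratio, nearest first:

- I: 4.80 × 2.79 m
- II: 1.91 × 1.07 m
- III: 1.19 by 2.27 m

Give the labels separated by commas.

II, I, III

Ratios: I = 4.80 / 2.79 ≈ 1.720; II = 1.91 / 1.07 ≈ 1.785; III = 2.27 / 1.19 ≈ 1.908.
|Δ from 1.778|: I 0.058; II 0.007; III 0.130.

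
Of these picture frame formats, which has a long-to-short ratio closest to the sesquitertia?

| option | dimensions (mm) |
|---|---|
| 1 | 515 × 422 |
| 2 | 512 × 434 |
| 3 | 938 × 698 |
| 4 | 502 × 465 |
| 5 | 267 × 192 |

Ratios (long/short): 1 ≈ 1.220; 2 ≈ 1.180; 3 ≈ 1.344; 4 ≈ 1.080; 5 ≈ 1.391.
4:3 ≈ 1.333; option 3 is nearest (Δ 0.011).

3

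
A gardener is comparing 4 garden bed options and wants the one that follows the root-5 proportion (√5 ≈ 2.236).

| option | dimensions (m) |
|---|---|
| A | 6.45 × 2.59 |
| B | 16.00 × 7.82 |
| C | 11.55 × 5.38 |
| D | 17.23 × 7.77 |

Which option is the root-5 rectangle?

Ratios (long/short): A ≈ 2.490; B ≈ 2.046; C ≈ 2.147; D ≈ 2.218.
root-5 ≈ 2.236; option D is nearest (Δ 0.018).

D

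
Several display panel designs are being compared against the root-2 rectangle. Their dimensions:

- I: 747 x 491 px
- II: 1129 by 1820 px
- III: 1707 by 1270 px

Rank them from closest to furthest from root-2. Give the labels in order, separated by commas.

I: 747/491 ≈ 1.521 → |1.521 − 1.414| = 0.107
II: 1820/1129 ≈ 1.612 → |1.612 − 1.414| = 0.198
III: 1707/1270 ≈ 1.344 → |1.344 − 1.414| = 0.070

III, I, II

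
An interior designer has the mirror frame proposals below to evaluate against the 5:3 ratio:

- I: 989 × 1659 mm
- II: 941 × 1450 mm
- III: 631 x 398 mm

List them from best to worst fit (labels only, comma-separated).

I, III, II

Ratios: I = 1659 / 989 ≈ 1.677; II = 1450 / 941 ≈ 1.541; III = 631 / 398 ≈ 1.585.
|Δ from 1.667|: I 0.010; II 0.126; III 0.082.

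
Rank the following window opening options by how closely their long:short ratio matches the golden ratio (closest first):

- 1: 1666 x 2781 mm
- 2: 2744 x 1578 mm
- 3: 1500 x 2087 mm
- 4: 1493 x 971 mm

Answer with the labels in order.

1, 4, 2, 3

Ratios: 1 = 2781 / 1666 ≈ 1.669; 2 = 2744 / 1578 ≈ 1.739; 3 = 2087 / 1500 ≈ 1.391; 4 = 1493 / 971 ≈ 1.538.
|Δ from 1.618|: 1 0.051; 2 0.121; 3 0.227; 4 0.080.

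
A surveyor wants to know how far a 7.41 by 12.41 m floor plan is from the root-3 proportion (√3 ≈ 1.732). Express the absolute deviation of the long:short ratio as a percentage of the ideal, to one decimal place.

3.3%

Ratio = 12.41 / 7.41 ≈ 1.6748.
Ideal root-3 ≈ 1.7321. |1.6748 − 1.7321| / 1.7321 ≈ 3.31% → 3.3%.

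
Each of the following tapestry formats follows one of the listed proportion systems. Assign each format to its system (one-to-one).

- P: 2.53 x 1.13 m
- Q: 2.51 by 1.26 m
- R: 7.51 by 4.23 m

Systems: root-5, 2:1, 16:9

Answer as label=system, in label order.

P=root-5, Q=2:1, R=16:9

P = 2.53/1.13 ≈ 2.239 → root-5 (2.236)
Q = 2.51/1.26 ≈ 1.992 → 2:1 (2.000)
R = 7.51/4.23 ≈ 1.775 → 16:9 (1.778)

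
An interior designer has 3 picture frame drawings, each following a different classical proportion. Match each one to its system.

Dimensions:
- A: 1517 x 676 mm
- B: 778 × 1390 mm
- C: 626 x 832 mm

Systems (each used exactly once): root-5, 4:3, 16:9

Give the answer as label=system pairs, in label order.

A = 1517/676 ≈ 2.244 → root-5 (2.236)
B = 1390/778 ≈ 1.787 → 16:9 (1.778)
C = 832/626 ≈ 1.329 → 4:3 (1.333)

A=root-5, B=16:9, C=4:3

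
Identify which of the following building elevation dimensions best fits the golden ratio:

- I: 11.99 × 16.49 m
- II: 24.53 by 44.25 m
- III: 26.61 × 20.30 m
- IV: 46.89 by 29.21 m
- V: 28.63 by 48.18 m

IV

Target golden ratio ≈ 1.618.
I: 1.375 (Δ0.243)  II: 1.804 (Δ0.186)  III: 1.311 (Δ0.307)  IV: 1.605 (Δ0.013)  V: 1.683 (Δ0.065)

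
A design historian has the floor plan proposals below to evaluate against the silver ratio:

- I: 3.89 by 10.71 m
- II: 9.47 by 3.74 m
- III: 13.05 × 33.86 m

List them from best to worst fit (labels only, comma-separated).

II, III, I

Ratios: I = 10.71 / 3.89 ≈ 2.753; II = 9.47 / 3.74 ≈ 2.532; III = 33.86 / 13.05 ≈ 2.595.
|Δ from 2.414|: I 0.339; II 0.118; III 0.181.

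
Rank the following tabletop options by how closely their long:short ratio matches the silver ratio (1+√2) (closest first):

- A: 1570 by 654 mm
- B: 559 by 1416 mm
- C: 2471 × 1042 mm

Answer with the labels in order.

A, C, B

A: 1570/654 ≈ 2.401 → |2.401 − 2.414| = 0.013
B: 1416/559 ≈ 2.533 → |2.533 − 2.414| = 0.119
C: 2471/1042 ≈ 2.371 → |2.371 − 2.414| = 0.043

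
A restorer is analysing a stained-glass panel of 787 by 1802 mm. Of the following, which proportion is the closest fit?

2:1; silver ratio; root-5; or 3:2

root-5

1802/787 ≈ 2.290. Nearest candidates are root-5 (2.236, off by 0.054) and silver ratio (2.414, off by 0.124).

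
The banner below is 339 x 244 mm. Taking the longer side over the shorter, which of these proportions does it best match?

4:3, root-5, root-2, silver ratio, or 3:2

root-2

339/244 ≈ 1.389. Nearest candidates are root-2 (1.414, off by 0.025) and 4:3 (1.333, off by 0.056).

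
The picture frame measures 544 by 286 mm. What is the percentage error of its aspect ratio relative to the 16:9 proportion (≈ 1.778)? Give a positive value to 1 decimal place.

Ratio = 544 / 286 ≈ 1.9021.
Ideal 16:9 ≈ 1.7778. |1.9021 − 1.7778| / 1.7778 ≈ 6.99% → 7.0%.

7.0%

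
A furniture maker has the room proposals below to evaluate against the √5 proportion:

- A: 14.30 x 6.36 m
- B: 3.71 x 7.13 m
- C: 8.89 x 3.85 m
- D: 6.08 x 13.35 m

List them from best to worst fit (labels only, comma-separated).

A, D, C, B

Ratios: A = 14.30 / 6.36 ≈ 2.248; B = 7.13 / 3.71 ≈ 1.922; C = 8.89 / 3.85 ≈ 2.309; D = 13.35 / 6.08 ≈ 2.196.
|Δ from 2.236|: A 0.012; B 0.314; C 0.073; D 0.040.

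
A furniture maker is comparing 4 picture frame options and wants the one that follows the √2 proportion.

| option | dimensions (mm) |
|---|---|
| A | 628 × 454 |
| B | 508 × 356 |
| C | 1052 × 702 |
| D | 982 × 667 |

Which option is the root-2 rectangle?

Target root-2 ≈ 1.414.
A: 1.383 (Δ0.031)  B: 1.427 (Δ0.013)  C: 1.499 (Δ0.085)  D: 1.472 (Δ0.058)

B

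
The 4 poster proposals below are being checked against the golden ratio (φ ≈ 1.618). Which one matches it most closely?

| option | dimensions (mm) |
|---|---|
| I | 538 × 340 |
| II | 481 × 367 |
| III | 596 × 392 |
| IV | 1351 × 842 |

IV

Ratios (long/short): I ≈ 1.582; II ≈ 1.311; III ≈ 1.520; IV ≈ 1.605.
golden ratio ≈ 1.618; option IV is nearest (Δ 0.013).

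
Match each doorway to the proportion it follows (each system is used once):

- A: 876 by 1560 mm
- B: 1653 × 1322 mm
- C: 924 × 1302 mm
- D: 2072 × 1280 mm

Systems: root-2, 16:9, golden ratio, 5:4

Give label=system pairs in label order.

A=16:9, B=5:4, C=root-2, D=golden ratio

A = 1560/876 ≈ 1.781 → 16:9 (1.778)
B = 1653/1322 ≈ 1.250 → 5:4 (1.250)
C = 1302/924 ≈ 1.409 → root-2 (1.414)
D = 2072/1280 ≈ 1.619 → golden ratio (1.618)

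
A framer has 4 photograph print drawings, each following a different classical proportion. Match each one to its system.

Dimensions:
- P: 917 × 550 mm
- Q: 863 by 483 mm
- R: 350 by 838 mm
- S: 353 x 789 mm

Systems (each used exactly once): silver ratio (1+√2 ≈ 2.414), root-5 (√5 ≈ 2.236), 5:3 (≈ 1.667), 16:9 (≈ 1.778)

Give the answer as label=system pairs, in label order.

P=5:3, Q=16:9, R=silver ratio, S=root-5

Ratios: P ≈ 1.667; Q ≈ 1.787; R ≈ 2.394; S ≈ 2.235.
Targets: silver ratio ≈ 2.414; root-5 ≈ 2.236; 5:3 ≈ 1.667; 16:9 ≈ 1.778.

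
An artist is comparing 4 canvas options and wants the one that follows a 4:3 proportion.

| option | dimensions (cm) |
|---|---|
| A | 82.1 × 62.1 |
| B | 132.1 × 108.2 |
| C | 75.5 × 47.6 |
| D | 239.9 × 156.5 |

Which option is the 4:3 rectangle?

A

Target 4:3 ≈ 1.333.
A: 1.322 (Δ0.011)  B: 1.221 (Δ0.112)  C: 1.586 (Δ0.253)  D: 1.533 (Δ0.200)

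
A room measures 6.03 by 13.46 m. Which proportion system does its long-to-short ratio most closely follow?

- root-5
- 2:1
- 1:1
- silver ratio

root-5

Ratio = 13.46 / 6.03 ≈ 2.232.
Distances: root-5 2.236 (Δ 0.004); 2:1 2.000 (Δ 0.232); 1:1 1.000 (Δ 1.232); silver ratio 2.414 (Δ 0.182).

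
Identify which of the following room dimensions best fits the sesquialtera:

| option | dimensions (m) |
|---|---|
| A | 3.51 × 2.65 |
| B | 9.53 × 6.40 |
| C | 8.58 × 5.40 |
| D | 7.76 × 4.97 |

B

Ratios (long/short): A ≈ 1.325; B ≈ 1.489; C ≈ 1.589; D ≈ 1.561.
3:2 ≈ 1.500; option B is nearest (Δ 0.011).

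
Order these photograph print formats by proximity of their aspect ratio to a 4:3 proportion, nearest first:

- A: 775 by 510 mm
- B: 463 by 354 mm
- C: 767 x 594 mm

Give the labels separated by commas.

B, C, A

Ratios: A = 775 / 510 ≈ 1.520; B = 463 / 354 ≈ 1.308; C = 767 / 594 ≈ 1.291.
|Δ from 1.333|: A 0.187; B 0.025; C 0.042.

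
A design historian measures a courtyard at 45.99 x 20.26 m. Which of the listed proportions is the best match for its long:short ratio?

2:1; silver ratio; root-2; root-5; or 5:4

root-5

45.99/20.26 ≈ 2.270. Nearest candidates are root-5 (2.236, off by 0.034) and silver ratio (2.414, off by 0.144).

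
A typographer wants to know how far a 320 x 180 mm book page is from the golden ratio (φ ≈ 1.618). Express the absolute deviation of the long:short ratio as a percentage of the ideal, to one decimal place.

Ratio = 320 / 180 ≈ 1.7778.
Ideal golden ratio ≈ 1.6180. |1.7778 − 1.6180| / 1.6180 ≈ 9.88% → 9.9%.

9.9%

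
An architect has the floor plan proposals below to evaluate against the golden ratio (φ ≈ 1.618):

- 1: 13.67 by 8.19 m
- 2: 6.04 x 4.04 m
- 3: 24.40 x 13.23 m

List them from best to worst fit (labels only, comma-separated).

1: 13.67/8.19 ≈ 1.669 → |1.669 − 1.618| = 0.051
2: 6.04/4.04 ≈ 1.495 → |1.495 − 1.618| = 0.123
3: 24.40/13.23 ≈ 1.844 → |1.844 − 1.618| = 0.226

1, 2, 3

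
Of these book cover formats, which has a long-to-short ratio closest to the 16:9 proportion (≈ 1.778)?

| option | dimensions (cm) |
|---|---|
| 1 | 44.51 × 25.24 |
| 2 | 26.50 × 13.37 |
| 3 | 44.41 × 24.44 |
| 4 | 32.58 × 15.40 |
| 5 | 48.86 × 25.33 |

Ratios (long/short): 1 ≈ 1.763; 2 ≈ 1.982; 3 ≈ 1.817; 4 ≈ 2.116; 5 ≈ 1.929.
16:9 ≈ 1.778; option 1 is nearest (Δ 0.015).

1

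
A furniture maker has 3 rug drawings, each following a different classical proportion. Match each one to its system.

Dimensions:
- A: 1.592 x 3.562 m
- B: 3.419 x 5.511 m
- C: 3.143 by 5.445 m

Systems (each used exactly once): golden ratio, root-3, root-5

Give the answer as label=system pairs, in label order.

Ratios: A ≈ 2.237; B ≈ 1.612; C ≈ 1.732.
Targets: golden ratio ≈ 1.618; root-3 ≈ 1.732; root-5 ≈ 2.236.

A=root-5, B=golden ratio, C=root-3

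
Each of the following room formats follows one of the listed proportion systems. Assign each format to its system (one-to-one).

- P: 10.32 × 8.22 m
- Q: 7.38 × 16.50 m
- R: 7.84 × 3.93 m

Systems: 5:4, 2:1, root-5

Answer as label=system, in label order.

P=5:4, Q=root-5, R=2:1

P = 10.32/8.22 ≈ 1.255 → 5:4 (1.250)
Q = 16.50/7.38 ≈ 2.236 → root-5 (2.236)
R = 7.84/3.93 ≈ 1.995 → 2:1 (2.000)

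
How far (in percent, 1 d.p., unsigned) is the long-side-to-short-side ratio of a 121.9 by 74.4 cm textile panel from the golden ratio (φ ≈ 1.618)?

Ratio = 121.9 / 74.4 ≈ 1.6384.
Ideal golden ratio ≈ 1.6180. |1.6384 − 1.6180| / 1.6180 ≈ 1.26% → 1.3%.

1.3%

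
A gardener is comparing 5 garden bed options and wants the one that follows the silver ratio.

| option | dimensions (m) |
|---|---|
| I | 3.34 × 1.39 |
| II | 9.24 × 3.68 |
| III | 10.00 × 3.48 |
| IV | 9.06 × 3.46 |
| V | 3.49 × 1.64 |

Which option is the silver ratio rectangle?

Ratios (long/short): I ≈ 2.403; II ≈ 2.511; III ≈ 2.874; IV ≈ 2.618; V ≈ 2.128.
silver ratio ≈ 2.414; option I is nearest (Δ 0.011).

I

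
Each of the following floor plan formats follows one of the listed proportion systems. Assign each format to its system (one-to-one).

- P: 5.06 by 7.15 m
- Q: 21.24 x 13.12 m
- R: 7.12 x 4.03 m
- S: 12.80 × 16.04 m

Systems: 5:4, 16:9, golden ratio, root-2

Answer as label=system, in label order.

Ratios: P ≈ 1.413; Q ≈ 1.619; R ≈ 1.767; S ≈ 1.253.
Targets: 5:4 ≈ 1.250; 16:9 ≈ 1.778; golden ratio ≈ 1.618; root-2 ≈ 1.414.

P=root-2, Q=golden ratio, R=16:9, S=5:4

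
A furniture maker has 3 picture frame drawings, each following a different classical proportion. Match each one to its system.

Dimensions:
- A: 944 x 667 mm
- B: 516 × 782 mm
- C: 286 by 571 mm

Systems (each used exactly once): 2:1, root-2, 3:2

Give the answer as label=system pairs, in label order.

A=root-2, B=3:2, C=2:1

Ratios: A ≈ 1.415; B ≈ 1.516; C ≈ 1.997.
Targets: 2:1 ≈ 2.000; root-2 ≈ 1.414; 3:2 ≈ 1.500.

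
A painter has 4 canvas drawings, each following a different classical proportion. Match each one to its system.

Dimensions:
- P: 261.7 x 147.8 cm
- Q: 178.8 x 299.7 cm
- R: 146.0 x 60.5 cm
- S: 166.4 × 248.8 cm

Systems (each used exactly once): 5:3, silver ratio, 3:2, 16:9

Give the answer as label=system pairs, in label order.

P = 261.7/147.8 ≈ 1.771 → 16:9 (1.778)
Q = 299.7/178.8 ≈ 1.676 → 5:3 (1.667)
R = 146.0/60.5 ≈ 2.413 → silver ratio (2.414)
S = 248.8/166.4 ≈ 1.495 → 3:2 (1.500)

P=16:9, Q=5:3, R=silver ratio, S=3:2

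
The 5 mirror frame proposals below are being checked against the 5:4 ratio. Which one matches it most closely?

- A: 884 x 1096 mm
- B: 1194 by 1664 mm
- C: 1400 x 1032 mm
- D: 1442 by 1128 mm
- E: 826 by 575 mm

Ratios (long/short): A ≈ 1.240; B ≈ 1.394; C ≈ 1.357; D ≈ 1.278; E ≈ 1.437.
5:4 ≈ 1.250; option A is nearest (Δ 0.010).

A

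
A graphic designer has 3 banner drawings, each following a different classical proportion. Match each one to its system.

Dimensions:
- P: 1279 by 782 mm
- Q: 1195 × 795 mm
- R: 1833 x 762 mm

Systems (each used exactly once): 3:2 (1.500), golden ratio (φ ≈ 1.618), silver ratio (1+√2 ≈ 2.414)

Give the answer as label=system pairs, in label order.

P=golden ratio, Q=3:2, R=silver ratio

P = 1279/782 ≈ 1.636 → golden ratio (1.618)
Q = 1195/795 ≈ 1.503 → 3:2 (1.500)
R = 1833/762 ≈ 2.406 → silver ratio (2.414)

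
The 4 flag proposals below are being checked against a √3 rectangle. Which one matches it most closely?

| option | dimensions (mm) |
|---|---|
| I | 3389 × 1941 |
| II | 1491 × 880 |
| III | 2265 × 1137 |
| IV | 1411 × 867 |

Ratios (long/short): I ≈ 1.746; II ≈ 1.694; III ≈ 1.992; IV ≈ 1.627.
root-3 ≈ 1.732; option I is nearest (Δ 0.014).

I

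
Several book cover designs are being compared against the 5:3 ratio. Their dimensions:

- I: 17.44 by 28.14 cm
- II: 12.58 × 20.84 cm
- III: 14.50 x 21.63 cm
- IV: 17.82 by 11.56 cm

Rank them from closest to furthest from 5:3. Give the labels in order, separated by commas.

I: 28.14/17.44 ≈ 1.614 → |1.614 − 1.667| = 0.053
II: 20.84/12.58 ≈ 1.657 → |1.657 − 1.667| = 0.010
III: 21.63/14.50 ≈ 1.492 → |1.492 − 1.667| = 0.175
IV: 17.82/11.56 ≈ 1.542 → |1.542 − 1.667| = 0.125

II, I, IV, III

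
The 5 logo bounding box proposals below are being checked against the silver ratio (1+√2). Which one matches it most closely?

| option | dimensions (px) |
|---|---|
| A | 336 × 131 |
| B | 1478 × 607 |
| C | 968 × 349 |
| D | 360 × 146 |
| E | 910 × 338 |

B

Ratios (long/short): A ≈ 2.565; B ≈ 2.435; C ≈ 2.774; D ≈ 2.466; E ≈ 2.692.
silver ratio ≈ 2.414; option B is nearest (Δ 0.021).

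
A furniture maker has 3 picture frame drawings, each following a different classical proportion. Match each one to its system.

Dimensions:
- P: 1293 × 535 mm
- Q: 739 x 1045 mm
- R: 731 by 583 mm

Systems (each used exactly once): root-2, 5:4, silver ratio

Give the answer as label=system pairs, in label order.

Ratios: P ≈ 2.417; Q ≈ 1.414; R ≈ 1.254.
Targets: root-2 ≈ 1.414; 5:4 ≈ 1.250; silver ratio ≈ 2.414.

P=silver ratio, Q=root-2, R=5:4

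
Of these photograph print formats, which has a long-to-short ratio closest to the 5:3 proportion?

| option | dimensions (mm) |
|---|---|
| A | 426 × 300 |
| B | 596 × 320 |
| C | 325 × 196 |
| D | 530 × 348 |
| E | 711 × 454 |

C

Ratios (long/short): A ≈ 1.420; B ≈ 1.863; C ≈ 1.658; D ≈ 1.523; E ≈ 1.566.
5:3 ≈ 1.667; option C is nearest (Δ 0.009).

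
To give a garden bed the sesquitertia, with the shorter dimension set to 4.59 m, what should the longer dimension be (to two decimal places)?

6.12 m

4:3 ≈ 1.33333.
Longer side = 4.59 × 1.33333 ≈ 6.1200 → 6.12 m.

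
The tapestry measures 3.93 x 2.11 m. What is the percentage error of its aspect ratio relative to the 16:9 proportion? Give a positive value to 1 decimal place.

Ratio = 3.93 / 2.11 ≈ 1.8626.
Ideal 16:9 ≈ 1.7778. |1.8626 − 1.7778| / 1.7778 ≈ 4.77% → 4.8%.

4.8%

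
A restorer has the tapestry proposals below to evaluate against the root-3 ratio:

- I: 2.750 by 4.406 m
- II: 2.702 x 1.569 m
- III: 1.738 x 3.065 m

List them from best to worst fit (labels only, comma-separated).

I: 4.406/2.750 ≈ 1.602 → |1.602 − 1.732| = 0.130
II: 2.702/1.569 ≈ 1.722 → |1.722 − 1.732| = 0.010
III: 3.065/1.738 ≈ 1.764 → |1.764 − 1.732| = 0.032

II, III, I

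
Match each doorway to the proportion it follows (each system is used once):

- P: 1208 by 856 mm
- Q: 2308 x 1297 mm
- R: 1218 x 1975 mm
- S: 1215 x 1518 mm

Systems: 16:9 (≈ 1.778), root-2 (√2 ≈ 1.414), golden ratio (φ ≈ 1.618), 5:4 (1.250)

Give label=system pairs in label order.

P=root-2, Q=16:9, R=golden ratio, S=5:4

Ratios: P ≈ 1.411; Q ≈ 1.779; R ≈ 1.622; S ≈ 1.249.
Targets: 16:9 ≈ 1.778; root-2 ≈ 1.414; golden ratio ≈ 1.618; 5:4 ≈ 1.250.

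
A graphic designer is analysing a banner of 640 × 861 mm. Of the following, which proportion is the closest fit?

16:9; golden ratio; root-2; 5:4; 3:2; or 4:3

4:3

Ratio = 861 / 640 ≈ 1.345.
Distances: 16:9 1.778 (Δ 0.433); golden ratio 1.618 (Δ 0.273); root-2 1.414 (Δ 0.069); 5:4 1.250 (Δ 0.095); 3:2 1.500 (Δ 0.155); 4:3 1.333 (Δ 0.012).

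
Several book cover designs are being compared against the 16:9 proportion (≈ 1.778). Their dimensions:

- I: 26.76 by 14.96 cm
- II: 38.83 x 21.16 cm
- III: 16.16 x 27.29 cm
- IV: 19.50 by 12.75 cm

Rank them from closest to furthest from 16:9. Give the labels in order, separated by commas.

Ratios: I = 26.76 / 14.96 ≈ 1.789; II = 38.83 / 21.16 ≈ 1.835; III = 27.29 / 16.16 ≈ 1.689; IV = 19.50 / 12.75 ≈ 1.529.
|Δ from 1.778|: I 0.011; II 0.057; III 0.089; IV 0.249.

I, II, III, IV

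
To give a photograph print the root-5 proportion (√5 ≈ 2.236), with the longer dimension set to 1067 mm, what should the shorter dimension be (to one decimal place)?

root-5 ≈ 2.23607.
Shorter side = 1067 ÷ 2.23607 ≈ 477.176 → 477.2 mm.

477.2 mm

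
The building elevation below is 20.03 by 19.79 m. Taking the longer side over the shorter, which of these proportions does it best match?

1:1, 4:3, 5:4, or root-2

1:1

Ratio = 20.03 / 19.79 ≈ 1.012.
Distances: 1:1 1.000 (Δ 0.012); 4:3 1.333 (Δ 0.321); 5:4 1.250 (Δ 0.238); root-2 1.414 (Δ 0.402).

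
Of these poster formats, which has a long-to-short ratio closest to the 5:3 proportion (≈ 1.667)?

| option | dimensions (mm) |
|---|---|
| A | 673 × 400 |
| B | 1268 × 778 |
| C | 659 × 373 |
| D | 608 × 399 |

A

Ratios (long/short): A ≈ 1.683; B ≈ 1.630; C ≈ 1.767; D ≈ 1.524.
5:3 ≈ 1.667; option A is nearest (Δ 0.016).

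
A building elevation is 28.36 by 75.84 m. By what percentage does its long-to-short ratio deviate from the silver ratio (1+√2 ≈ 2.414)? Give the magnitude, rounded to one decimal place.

Ratio = 75.84 / 28.36 ≈ 2.6742.
Ideal silver ratio ≈ 2.4142. |2.6742 − 2.4142| / 2.4142 ≈ 10.77% → 10.8%.

10.8%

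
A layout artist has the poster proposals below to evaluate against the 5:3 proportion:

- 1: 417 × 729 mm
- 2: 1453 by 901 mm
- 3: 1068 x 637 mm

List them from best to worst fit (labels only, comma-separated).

Ratios: 1 = 729 / 417 ≈ 1.748; 2 = 1453 / 901 ≈ 1.613; 3 = 1068 / 637 ≈ 1.677.
|Δ from 1.667|: 1 0.081; 2 0.054; 3 0.010.

3, 2, 1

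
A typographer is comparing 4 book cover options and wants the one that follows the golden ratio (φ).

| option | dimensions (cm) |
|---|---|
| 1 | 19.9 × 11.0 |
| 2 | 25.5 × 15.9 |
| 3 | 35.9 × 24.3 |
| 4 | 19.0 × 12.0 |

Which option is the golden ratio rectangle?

Target golden ratio ≈ 1.618.
1: 1.809 (Δ0.191)  2: 1.604 (Δ0.014)  3: 1.477 (Δ0.141)  4: 1.583 (Δ0.035)

2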